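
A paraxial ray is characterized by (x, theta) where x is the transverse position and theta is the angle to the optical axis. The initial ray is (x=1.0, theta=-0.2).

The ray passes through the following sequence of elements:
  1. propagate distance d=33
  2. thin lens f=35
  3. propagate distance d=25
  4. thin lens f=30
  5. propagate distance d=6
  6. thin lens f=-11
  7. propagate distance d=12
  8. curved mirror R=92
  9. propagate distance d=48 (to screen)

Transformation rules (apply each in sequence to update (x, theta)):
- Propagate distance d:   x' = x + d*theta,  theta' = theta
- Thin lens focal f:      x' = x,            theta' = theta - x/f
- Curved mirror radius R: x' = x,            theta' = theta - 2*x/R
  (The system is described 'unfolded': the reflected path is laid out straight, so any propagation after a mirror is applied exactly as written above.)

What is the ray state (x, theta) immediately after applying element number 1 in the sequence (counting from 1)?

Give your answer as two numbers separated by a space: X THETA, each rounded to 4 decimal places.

Answer: -5.6000 -0.2000

Derivation:
Initial: x=1.0000 theta=-0.2000
After 1 (propagate distance d=33): x=-5.6000 theta=-0.2000
Rounded to 4 decimal places: x = -5.6000, theta = -0.2000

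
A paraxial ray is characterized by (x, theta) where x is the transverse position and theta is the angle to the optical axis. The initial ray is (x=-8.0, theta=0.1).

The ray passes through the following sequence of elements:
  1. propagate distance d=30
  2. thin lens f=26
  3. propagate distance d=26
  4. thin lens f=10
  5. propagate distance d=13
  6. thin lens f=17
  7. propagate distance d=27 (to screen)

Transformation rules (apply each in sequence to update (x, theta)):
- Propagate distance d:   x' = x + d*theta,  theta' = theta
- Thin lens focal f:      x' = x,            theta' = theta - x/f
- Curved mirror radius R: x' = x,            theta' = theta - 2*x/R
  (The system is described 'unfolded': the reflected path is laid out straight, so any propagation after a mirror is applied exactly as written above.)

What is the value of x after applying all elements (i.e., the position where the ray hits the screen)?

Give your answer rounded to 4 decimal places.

Initial: x=-8.0000 theta=0.1000
After 1 (propagate distance d=30): x=-5.0000 theta=0.1000
After 2 (thin lens f=26): x=-5.0000 theta=19/65 (≈0.2923)
After 3 (propagate distance d=26): x=2.6000 theta=19/65 (≈0.2923)
After 4 (thin lens f=10): x=2.6000 theta=21/650 (≈0.0323)
After 5 (propagate distance d=13): x=3.0200 theta=21/650 (≈0.0323)
After 6 (thin lens f=17): x=3.0200 theta=-803/5525 (≈-0.1453)
After 7 (propagate distance d=27 (to screen)): x=-9991/11050 (≈-0.9042) theta=-803/5525 (≈-0.1453)
Rounded to 4 decimal places: x = -0.9042

Answer: -0.9042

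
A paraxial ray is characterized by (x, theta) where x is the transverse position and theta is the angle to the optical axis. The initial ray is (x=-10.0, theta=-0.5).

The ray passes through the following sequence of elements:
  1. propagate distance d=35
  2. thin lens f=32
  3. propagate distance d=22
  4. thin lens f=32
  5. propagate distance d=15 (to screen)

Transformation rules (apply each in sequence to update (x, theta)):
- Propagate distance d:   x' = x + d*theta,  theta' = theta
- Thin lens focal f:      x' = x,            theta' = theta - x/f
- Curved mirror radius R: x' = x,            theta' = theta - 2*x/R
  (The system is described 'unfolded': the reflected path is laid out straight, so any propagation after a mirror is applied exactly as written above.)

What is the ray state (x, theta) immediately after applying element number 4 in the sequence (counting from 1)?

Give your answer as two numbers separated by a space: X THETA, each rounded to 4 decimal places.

Initial: x=-10.0000 theta=-0.5000
After 1 (propagate distance d=35): x=-27.5000 theta=-0.5000
After 2 (thin lens f=32): x=-27.5000 theta=23/64 (≈0.3594)
After 3 (propagate distance d=22): x=-627/32 (≈-19.5938) theta=23/64 (≈0.3594)
After 4 (thin lens f=32): x=-627/32 (≈-19.5938) theta=995/1024 (≈0.9717)
Rounded to 4 decimal places: x = -19.5938, theta = 0.9717

Answer: -19.5938 0.9717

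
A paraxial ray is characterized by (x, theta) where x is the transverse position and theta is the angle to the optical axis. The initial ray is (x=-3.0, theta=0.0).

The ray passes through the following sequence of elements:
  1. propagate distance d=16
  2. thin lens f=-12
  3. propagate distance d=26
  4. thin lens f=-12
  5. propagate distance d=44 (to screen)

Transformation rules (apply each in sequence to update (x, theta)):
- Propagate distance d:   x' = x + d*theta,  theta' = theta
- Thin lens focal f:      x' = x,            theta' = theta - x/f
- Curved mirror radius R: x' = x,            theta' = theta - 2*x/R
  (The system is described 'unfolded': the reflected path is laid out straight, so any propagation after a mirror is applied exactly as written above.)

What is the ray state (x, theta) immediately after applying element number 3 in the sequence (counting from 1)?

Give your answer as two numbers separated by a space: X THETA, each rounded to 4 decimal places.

Initial: x=-3.0000 theta=0.0000
After 1 (propagate distance d=16): x=-3.0000 theta=0.0000
After 2 (thin lens f=-12): x=-3.0000 theta=-0.2500
After 3 (propagate distance d=26): x=-9.5000 theta=-0.2500
Rounded to 4 decimal places: x = -9.5000, theta = -0.2500

Answer: -9.5000 -0.2500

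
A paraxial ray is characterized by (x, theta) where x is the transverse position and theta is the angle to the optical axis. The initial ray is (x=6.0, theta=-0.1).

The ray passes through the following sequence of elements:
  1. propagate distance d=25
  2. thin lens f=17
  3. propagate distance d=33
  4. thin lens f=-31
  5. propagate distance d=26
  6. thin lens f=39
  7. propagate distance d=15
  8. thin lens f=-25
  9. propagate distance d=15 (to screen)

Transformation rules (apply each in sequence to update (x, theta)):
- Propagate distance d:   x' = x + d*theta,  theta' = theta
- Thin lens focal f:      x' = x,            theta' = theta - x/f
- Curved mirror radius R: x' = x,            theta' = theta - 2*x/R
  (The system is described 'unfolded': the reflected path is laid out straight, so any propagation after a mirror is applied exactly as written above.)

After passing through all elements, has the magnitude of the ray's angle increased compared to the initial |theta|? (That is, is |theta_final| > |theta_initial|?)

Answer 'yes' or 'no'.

Initial: x=6.0000 theta=-0.1000
After 1 (propagate distance d=25): x=3.5000 theta=-0.1000
After 2 (thin lens f=17): x=3.5000 theta=-26/85 (≈-0.3059)
After 3 (propagate distance d=33): x=-1121/170 (≈-6.5941) theta=-26/85 (≈-0.3059)
After 4 (thin lens f=-31): x=-1121/170 (≈-6.5941) theta=-2733/5270 (≈-0.5186)
After 5 (propagate distance d=26): x=-105809/5270 (≈-20.0776) theta=-2733/5270 (≈-0.5186)
After 6 (thin lens f=39): x=-105809/5270 (≈-20.0776) theta=-389/102765 (≈-0.0038)
After 7 (propagate distance d=15): x=-44497/2210 (≈-20.1344) theta=-389/102765 (≈-0.0038)
After 8 (thin lens f=-25): x=-44497/2210 (≈-20.1344) theta=-4157671/5138250 (≈-0.8092)
After 9 (propagate distance d=15 (to screen)): x=-425181/13175 (≈-32.2718) theta=-4157671/5138250 (≈-0.8092)
|theta_initial|=0.1000 |theta_final|=4157671/5138250 (≈0.8092) -> increased

Answer: yes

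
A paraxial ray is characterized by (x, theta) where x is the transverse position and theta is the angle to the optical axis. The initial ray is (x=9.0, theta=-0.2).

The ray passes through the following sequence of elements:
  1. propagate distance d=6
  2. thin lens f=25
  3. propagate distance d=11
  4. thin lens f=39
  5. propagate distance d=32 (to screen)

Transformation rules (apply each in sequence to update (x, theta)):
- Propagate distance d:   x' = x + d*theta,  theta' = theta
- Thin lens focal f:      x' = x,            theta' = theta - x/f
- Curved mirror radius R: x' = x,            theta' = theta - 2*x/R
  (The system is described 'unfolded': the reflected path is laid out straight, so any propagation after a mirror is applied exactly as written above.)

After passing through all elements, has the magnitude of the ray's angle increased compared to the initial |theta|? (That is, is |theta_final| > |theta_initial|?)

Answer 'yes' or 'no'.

Answer: yes

Derivation:
Initial: x=9.0000 theta=-0.2000
After 1 (propagate distance d=6): x=7.8000 theta=-0.2000
After 2 (thin lens f=25): x=7.8000 theta=-0.5120
After 3 (propagate distance d=11): x=2.1680 theta=-0.5120
After 4 (thin lens f=39): x=2.1680 theta=-2767/4875 (≈-0.5676)
After 5 (propagate distance d=32 (to screen)): x=-3119/195 (≈-15.9949) theta=-2767/4875 (≈-0.5676)
|theta_initial|=0.2000 |theta_final|=2767/4875 (≈0.5676) -> increased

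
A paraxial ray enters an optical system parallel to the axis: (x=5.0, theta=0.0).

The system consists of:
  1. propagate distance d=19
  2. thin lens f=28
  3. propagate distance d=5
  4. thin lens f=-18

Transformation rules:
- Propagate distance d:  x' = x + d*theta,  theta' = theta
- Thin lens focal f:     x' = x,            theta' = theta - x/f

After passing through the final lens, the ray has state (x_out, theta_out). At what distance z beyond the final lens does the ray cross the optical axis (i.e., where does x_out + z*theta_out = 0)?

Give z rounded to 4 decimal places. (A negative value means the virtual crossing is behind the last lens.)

Initial: x=5.0000 theta=0.0000
After 1 (propagate distance d=19): x=5.0000 theta=0.0000
After 2 (thin lens f=28): x=5.0000 theta=-5/28 (≈-0.1786)
After 3 (propagate distance d=5): x=115/28 (≈4.1071) theta=-5/28 (≈-0.1786)
After 4 (thin lens f=-18): x=115/28 (≈4.1071) theta=25/504 (≈0.0496)
z_focus = -x_out/theta_out = -(115/28)/(25/504) = -82.8000
Rounded to 4 decimal places: z = -82.8000

Answer: -82.8000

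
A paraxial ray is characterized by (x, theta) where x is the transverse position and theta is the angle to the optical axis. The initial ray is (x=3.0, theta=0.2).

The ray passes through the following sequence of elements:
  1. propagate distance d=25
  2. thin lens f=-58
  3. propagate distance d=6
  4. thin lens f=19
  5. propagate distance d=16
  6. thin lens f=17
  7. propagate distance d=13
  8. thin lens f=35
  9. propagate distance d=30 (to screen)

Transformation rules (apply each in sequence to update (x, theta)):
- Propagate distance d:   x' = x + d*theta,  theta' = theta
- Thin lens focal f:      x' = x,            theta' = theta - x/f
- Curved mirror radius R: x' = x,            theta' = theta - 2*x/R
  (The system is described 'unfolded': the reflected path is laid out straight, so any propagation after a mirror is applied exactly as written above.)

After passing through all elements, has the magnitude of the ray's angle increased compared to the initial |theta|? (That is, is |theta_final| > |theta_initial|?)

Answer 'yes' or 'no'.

Answer: yes

Derivation:
Initial: x=3.0000 theta=0.2000
After 1 (propagate distance d=25): x=8.0000 theta=0.2000
After 2 (thin lens f=-58): x=8.0000 theta=49/145 (≈0.3379)
After 3 (propagate distance d=6): x=1454/145 (≈10.0276) theta=49/145 (≈0.3379)
After 4 (thin lens f=19): x=1454/145 (≈10.0276) theta=-523/2755 (≈-0.1898)
After 5 (propagate distance d=16): x=19258/2755 (≈6.9902) theta=-523/2755 (≈-0.1898)
After 6 (thin lens f=17): x=19258/2755 (≈6.9902) theta=-28149/46835 (≈-0.6010)
After 7 (propagate distance d=13): x=-2029/2465 (≈-0.8231) theta=-28149/46835 (≈-0.6010)
After 8 (thin lens f=35): x=-2029/2465 (≈-0.8231) theta=-946664/1639225 (≈-0.5775)
After 9 (propagate distance d=30 (to screen)): x=-5949841/327845 (≈-18.1483) theta=-946664/1639225 (≈-0.5775)
|theta_initial|=0.2000 |theta_final|=946664/1639225 (≈0.5775) -> increased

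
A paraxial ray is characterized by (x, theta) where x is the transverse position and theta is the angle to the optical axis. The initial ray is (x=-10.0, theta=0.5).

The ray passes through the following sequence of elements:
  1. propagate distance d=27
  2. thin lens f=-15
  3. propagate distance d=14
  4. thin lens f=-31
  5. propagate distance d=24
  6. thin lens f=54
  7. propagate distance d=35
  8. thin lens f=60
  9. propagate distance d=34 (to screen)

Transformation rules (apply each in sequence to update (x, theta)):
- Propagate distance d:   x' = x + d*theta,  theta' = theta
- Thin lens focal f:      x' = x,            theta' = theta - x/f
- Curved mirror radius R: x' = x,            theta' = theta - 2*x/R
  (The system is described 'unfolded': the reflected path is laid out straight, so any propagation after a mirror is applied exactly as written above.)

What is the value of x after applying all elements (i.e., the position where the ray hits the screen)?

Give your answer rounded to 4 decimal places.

Initial: x=-10.0000 theta=0.5000
After 1 (propagate distance d=27): x=3.5000 theta=0.5000
After 2 (thin lens f=-15): x=3.5000 theta=11/15 (≈0.7333)
After 3 (propagate distance d=14): x=413/30 (≈13.7667) theta=11/15 (≈0.7333)
After 4 (thin lens f=-31): x=413/30 (≈13.7667) theta=73/62 (≈1.1774)
After 5 (propagate distance d=24): x=39083/930 (≈42.0247) theta=73/62 (≈1.1774)
After 6 (thin lens f=54): x=39083/930 (≈42.0247) theta=20047/50220 (≈0.3992)
After 7 (propagate distance d=35): x=2812127/50220 (≈55.9962) theta=20047/50220 (≈0.3992)
After 8 (thin lens f=60): x=2812127/50220 (≈55.9962) theta=-1609307/3013200 (≈-0.5341)
After 9 (propagate distance d=34 (to screen)): x=57005591/1506600 (≈37.8372) theta=-1609307/3013200 (≈-0.5341)
Rounded to 4 decimal places: x = 37.8372

Answer: 37.8372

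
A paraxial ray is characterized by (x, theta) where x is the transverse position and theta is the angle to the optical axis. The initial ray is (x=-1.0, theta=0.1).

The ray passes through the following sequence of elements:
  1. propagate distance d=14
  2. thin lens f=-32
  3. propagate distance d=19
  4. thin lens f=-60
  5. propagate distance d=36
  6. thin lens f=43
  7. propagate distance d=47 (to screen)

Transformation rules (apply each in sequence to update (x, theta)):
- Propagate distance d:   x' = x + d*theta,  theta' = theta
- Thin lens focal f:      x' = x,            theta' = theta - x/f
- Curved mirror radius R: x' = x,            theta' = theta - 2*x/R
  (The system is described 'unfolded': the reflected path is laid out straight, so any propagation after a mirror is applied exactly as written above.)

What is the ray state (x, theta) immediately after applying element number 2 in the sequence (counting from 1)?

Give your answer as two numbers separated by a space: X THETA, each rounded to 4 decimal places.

Initial: x=-1.0000 theta=0.1000
After 1 (propagate distance d=14): x=0.4000 theta=0.1000
After 2 (thin lens f=-32): x=0.4000 theta=0.1125
Rounded to 4 decimal places: x = 0.4000, theta = 0.1125

Answer: 0.4000 0.1125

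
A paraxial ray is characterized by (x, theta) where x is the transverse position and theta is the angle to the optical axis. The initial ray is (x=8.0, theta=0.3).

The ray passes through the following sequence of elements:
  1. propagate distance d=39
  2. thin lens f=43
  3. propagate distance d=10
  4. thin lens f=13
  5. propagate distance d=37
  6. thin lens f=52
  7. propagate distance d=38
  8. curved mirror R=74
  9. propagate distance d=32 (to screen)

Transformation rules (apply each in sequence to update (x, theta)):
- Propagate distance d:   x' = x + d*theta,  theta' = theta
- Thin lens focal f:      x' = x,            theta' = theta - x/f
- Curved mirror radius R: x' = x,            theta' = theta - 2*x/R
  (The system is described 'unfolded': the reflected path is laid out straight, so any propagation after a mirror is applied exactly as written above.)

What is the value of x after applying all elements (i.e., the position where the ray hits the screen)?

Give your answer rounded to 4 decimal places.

Answer: -34.8739

Derivation:
Initial: x=8.0000 theta=0.3000
After 1 (propagate distance d=39): x=19.7000 theta=0.3000
After 2 (thin lens f=43): x=19.7000 theta=-34/215 (≈-0.1581)
After 3 (propagate distance d=10): x=7791/430 (≈18.1186) theta=-34/215 (≈-0.1581)
After 4 (thin lens f=13): x=7791/430 (≈18.1186) theta=-1735/1118 (≈-1.5519)
After 5 (propagate distance d=37): x=-109846/2795 (≈-39.3009) theta=-1735/1118 (≈-1.5519)
After 6 (thin lens f=52): x=-109846/2795 (≈-39.3009) theta=-28926/36335 (≈-0.7961)
After 7 (propagate distance d=38): x=-2527186/36335 (≈-69.5524) theta=-28926/36335 (≈-0.7961)
After 8 (curved mirror R=74): x=-2527186/36335 (≈-69.5524) theta=1456924/1344395 (≈1.0837)
After 9 (propagate distance d=32 (to screen)): x=-46884314/1344395 (≈-34.8739) theta=1456924/1344395 (≈1.0837)
Rounded to 4 decimal places: x = -34.8739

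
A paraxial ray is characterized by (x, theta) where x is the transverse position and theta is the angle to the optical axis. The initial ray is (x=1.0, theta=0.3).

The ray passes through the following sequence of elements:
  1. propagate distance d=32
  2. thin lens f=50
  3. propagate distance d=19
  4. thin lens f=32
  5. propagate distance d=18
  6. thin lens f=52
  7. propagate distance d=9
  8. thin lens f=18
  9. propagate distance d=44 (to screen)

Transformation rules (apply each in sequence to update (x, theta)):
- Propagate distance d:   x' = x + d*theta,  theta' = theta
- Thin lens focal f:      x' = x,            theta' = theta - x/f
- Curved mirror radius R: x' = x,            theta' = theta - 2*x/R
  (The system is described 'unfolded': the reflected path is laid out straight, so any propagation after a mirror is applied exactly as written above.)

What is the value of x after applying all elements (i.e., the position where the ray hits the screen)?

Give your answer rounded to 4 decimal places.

Initial: x=1.0000 theta=0.3000
After 1 (propagate distance d=32): x=10.6000 theta=0.3000
After 2 (thin lens f=50): x=10.6000 theta=0.0880
After 3 (propagate distance d=19): x=12.2720 theta=0.0880
After 4 (thin lens f=32): x=12.2720 theta=-0.2955
After 5 (propagate distance d=18): x=6.9530 theta=-0.2955
After 6 (thin lens f=52): x=6.9530 theta=-22319/52000 (≈-0.4292)
After 7 (propagate distance d=9): x=32137/10400 (≈3.0901) theta=-22319/52000 (≈-0.4292)
After 8 (thin lens f=18): x=32137/10400 (≈3.0901) theta=-562427/936000 (≈-0.6009)
After 9 (propagate distance d=44 (to screen)): x=-10927229/468000 (≈-23.3488) theta=-562427/936000 (≈-0.6009)
Rounded to 4 decimal places: x = -23.3488

Answer: -23.3488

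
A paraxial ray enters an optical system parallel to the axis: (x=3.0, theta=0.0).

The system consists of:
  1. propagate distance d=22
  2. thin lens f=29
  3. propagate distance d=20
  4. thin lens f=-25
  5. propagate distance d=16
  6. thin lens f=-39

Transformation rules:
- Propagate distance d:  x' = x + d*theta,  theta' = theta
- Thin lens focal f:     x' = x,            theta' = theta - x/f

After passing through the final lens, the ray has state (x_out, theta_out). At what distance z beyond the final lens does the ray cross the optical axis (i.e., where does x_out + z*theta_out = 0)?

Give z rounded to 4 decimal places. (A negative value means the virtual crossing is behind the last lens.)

Initial: x=3.0000 theta=0.0000
After 1 (propagate distance d=22): x=3.0000 theta=0.0000
After 2 (thin lens f=29): x=3.0000 theta=-3/29 (≈-0.1034)
After 3 (propagate distance d=20): x=27/29 (≈0.9310) theta=-3/29 (≈-0.1034)
After 4 (thin lens f=-25): x=27/29 (≈0.9310) theta=-48/725 (≈-0.0662)
After 5 (propagate distance d=16): x=-93/725 (≈-0.1283) theta=-48/725 (≈-0.0662)
After 6 (thin lens f=-39): x=-93/725 (≈-0.1283) theta=-131/1885 (≈-0.0695)
z_focus = -x_out/theta_out = -(-93/725)/(-131/1885) = -1209/655 ≈ -1.8458
Rounded to 4 decimal places: z = -1.8458

Answer: -1.8458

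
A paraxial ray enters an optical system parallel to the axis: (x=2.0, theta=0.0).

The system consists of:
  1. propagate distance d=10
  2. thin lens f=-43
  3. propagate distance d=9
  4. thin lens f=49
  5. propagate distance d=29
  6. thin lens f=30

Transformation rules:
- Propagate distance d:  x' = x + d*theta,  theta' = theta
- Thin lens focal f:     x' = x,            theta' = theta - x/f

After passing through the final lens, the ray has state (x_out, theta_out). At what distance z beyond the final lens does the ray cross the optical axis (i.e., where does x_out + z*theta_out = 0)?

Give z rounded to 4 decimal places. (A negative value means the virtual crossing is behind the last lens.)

Initial: x=2.0000 theta=0.0000
After 1 (propagate distance d=10): x=2.0000 theta=0.0000
After 2 (thin lens f=-43): x=2.0000 theta=2/43 (≈0.0465)
After 3 (propagate distance d=9): x=104/43 (≈2.4186) theta=2/43 (≈0.0465)
After 4 (thin lens f=49): x=104/43 (≈2.4186) theta=-6/2107 (≈-0.0028)
After 5 (propagate distance d=29): x=4922/2107 (≈2.3360) theta=-6/2107 (≈-0.0028)
After 6 (thin lens f=30): x=4922/2107 (≈2.3360) theta=-2551/31605 (≈-0.0807)
z_focus = -x_out/theta_out = -(4922/2107)/(-2551/31605) = 73830/2551 ≈ 28.9416
Rounded to 4 decimal places: z = 28.9416

Answer: 28.9416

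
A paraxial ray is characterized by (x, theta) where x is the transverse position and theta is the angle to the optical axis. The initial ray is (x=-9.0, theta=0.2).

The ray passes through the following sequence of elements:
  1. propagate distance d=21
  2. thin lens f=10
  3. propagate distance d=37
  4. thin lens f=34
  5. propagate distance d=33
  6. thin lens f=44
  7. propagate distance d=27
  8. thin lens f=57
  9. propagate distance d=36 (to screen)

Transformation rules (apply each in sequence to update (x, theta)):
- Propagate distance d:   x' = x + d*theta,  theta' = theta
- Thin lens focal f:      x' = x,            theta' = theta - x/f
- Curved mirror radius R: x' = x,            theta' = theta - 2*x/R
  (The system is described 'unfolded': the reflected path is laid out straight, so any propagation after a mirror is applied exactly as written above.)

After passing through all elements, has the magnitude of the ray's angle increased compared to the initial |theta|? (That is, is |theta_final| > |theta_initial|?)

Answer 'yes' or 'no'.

Initial: x=-9.0000 theta=0.2000
After 1 (propagate distance d=21): x=-4.8000 theta=0.2000
After 2 (thin lens f=10): x=-4.8000 theta=0.6800
After 3 (propagate distance d=37): x=20.3600 theta=0.6800
After 4 (thin lens f=34): x=20.3600 theta=69/850 (≈0.0812)
After 5 (propagate distance d=33): x=19583/850 (≈23.0388) theta=69/850 (≈0.0812)
After 6 (thin lens f=44): x=19583/850 (≈23.0388) theta=-16547/37400 (≈-0.4424)
After 7 (propagate distance d=27): x=414883/37400 (≈11.0931) theta=-16547/37400 (≈-0.4424)
After 8 (thin lens f=57): x=414883/37400 (≈11.0931) theta=-39943/62700 (≈-0.6370)
After 9 (propagate distance d=36 (to screen)): x=-8413967/710600 (≈-11.8407) theta=-39943/62700 (≈-0.6370)
|theta_initial|=0.2000 |theta_final|=39943/62700 (≈0.6370) -> increased

Answer: yes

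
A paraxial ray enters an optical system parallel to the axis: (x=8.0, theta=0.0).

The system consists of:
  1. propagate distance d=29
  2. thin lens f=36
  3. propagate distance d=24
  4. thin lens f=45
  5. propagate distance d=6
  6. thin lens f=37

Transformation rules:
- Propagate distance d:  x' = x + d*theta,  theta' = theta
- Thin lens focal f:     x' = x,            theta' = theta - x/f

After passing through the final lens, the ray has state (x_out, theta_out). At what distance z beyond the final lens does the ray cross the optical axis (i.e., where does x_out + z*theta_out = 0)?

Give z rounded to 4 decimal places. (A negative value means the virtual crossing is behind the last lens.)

Answer: 3.1756

Derivation:
Initial: x=8.0000 theta=0.0000
After 1 (propagate distance d=29): x=8.0000 theta=0.0000
After 2 (thin lens f=36): x=8.0000 theta=-2/9 (≈-0.2222)
After 3 (propagate distance d=24): x=8/3 (≈2.6667) theta=-2/9 (≈-0.2222)
After 4 (thin lens f=45): x=8/3 (≈2.6667) theta=-38/135 (≈-0.2815)
After 5 (propagate distance d=6): x=44/45 (≈0.9778) theta=-38/135 (≈-0.2815)
After 6 (thin lens f=37): x=44/45 (≈0.9778) theta=-1538/4995 (≈-0.3079)
z_focus = -x_out/theta_out = -(44/45)/(-1538/4995) = 2442/769 ≈ 3.1756
Rounded to 4 decimal places: z = 3.1756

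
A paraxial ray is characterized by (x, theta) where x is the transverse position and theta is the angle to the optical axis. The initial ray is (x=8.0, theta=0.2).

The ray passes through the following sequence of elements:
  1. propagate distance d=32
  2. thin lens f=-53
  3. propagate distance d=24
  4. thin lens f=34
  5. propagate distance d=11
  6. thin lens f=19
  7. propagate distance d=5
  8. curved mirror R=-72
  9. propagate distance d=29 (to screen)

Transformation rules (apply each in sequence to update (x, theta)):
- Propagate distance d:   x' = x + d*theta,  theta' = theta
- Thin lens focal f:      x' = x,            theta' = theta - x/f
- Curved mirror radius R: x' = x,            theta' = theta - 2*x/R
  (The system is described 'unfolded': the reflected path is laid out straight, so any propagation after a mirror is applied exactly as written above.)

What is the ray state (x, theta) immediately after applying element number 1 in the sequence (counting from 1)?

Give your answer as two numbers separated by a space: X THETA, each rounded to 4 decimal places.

Initial: x=8.0000 theta=0.2000
After 1 (propagate distance d=32): x=14.4000 theta=0.2000
Rounded to 4 decimal places: x = 14.4000, theta = 0.2000

Answer: 14.4000 0.2000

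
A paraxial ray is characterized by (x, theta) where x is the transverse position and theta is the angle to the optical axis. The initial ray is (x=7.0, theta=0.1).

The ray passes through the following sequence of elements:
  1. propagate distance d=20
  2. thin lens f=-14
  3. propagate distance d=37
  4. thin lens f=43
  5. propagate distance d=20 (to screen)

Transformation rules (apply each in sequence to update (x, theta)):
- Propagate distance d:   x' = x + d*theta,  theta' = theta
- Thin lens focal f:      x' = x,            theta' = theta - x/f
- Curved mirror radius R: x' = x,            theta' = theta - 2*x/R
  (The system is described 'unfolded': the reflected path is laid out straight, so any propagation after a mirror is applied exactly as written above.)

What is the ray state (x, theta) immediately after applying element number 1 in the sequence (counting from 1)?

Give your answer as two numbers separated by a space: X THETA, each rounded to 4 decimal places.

Answer: 9.0000 0.1000

Derivation:
Initial: x=7.0000 theta=0.1000
After 1 (propagate distance d=20): x=9.0000 theta=0.1000
Rounded to 4 decimal places: x = 9.0000, theta = 0.1000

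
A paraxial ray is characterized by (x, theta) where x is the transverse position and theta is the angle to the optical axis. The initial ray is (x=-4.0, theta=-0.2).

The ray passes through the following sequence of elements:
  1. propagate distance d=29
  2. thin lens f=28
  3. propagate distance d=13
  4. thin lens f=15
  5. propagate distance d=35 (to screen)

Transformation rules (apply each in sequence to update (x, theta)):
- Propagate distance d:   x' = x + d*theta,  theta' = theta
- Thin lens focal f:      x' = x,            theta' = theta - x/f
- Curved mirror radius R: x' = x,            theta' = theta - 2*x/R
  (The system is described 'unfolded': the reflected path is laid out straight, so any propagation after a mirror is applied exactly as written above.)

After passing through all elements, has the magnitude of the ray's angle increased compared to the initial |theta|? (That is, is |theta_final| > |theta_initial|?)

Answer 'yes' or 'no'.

Initial: x=-4.0000 theta=-0.2000
After 1 (propagate distance d=29): x=-9.8000 theta=-0.2000
After 2 (thin lens f=28): x=-9.8000 theta=0.1500
After 3 (propagate distance d=13): x=-7.8500 theta=0.1500
After 4 (thin lens f=15): x=-7.8500 theta=101/150 (≈0.6733)
After 5 (propagate distance d=35 (to screen)): x=943/60 (≈15.7167) theta=101/150 (≈0.6733)
|theta_initial|=0.2000 |theta_final|=101/150 (≈0.6733) -> increased

Answer: yes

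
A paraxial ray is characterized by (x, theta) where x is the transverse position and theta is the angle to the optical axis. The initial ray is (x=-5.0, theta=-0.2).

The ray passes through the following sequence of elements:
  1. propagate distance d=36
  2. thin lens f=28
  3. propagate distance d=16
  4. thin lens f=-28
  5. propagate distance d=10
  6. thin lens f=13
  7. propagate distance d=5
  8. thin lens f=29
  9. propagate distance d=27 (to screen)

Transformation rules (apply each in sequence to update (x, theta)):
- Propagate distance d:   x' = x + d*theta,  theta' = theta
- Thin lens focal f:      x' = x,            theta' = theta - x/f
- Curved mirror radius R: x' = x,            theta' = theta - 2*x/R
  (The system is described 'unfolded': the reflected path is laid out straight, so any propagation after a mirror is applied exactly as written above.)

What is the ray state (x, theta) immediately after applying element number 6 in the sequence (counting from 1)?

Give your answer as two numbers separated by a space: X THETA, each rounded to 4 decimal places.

Initial: x=-5.0000 theta=-0.2000
After 1 (propagate distance d=36): x=-12.2000 theta=-0.2000
After 2 (thin lens f=28): x=-12.2000 theta=33/140 (≈0.2357)
After 3 (propagate distance d=16): x=-59/7 (≈-8.4286) theta=33/140 (≈0.2357)
After 4 (thin lens f=-28): x=-59/7 (≈-8.4286) theta=-16/245 (≈-0.0653)
After 5 (propagate distance d=10): x=-445/49 (≈-9.0816) theta=-16/245 (≈-0.0653)
After 6 (thin lens f=13): x=-445/49 (≈-9.0816) theta=2017/3185 (≈0.6333)
Rounded to 4 decimal places: x = -9.0816, theta = 0.6333

Answer: -9.0816 0.6333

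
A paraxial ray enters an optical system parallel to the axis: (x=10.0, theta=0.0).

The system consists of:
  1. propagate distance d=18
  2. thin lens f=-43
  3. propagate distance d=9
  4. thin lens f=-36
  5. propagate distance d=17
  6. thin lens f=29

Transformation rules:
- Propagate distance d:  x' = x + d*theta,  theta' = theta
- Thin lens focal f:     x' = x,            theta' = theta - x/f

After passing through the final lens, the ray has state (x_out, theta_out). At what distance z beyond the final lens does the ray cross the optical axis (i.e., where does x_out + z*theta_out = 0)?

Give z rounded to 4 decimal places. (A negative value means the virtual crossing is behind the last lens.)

Answer: 119.6961

Derivation:
Initial: x=10.0000 theta=0.0000
After 1 (propagate distance d=18): x=10.0000 theta=0.0000
After 2 (thin lens f=-43): x=10.0000 theta=10/43 (≈0.2326)
After 3 (propagate distance d=9): x=520/43 (≈12.0930) theta=10/43 (≈0.2326)
After 4 (thin lens f=-36): x=520/43 (≈12.0930) theta=220/387 (≈0.5685)
After 5 (propagate distance d=17): x=8420/387 (≈21.7571) theta=220/387 (≈0.5685)
After 6 (thin lens f=29): x=8420/387 (≈21.7571) theta=-680/3741 (≈-0.1818)
z_focus = -x_out/theta_out = -(8420/387)/(-680/3741) = 12209/102 ≈ 119.6961
Rounded to 4 decimal places: z = 119.6961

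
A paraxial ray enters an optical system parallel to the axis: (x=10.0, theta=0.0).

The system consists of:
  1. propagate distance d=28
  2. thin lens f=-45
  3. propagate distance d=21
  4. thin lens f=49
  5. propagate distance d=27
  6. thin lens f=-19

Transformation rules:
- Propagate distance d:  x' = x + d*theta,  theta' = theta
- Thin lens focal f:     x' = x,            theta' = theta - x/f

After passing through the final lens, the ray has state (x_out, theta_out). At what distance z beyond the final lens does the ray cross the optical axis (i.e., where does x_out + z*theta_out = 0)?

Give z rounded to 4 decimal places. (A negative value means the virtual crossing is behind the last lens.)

Answer: -21.5029

Derivation:
Initial: x=10.0000 theta=0.0000
After 1 (propagate distance d=28): x=10.0000 theta=0.0000
After 2 (thin lens f=-45): x=10.0000 theta=2/9 (≈0.2222)
After 3 (propagate distance d=21): x=44/3 (≈14.6667) theta=2/9 (≈0.2222)
After 4 (thin lens f=49): x=44/3 (≈14.6667) theta=-34/441 (≈-0.0771)
After 5 (propagate distance d=27): x=1850/147 (≈12.5850) theta=-34/441 (≈-0.0771)
After 6 (thin lens f=-19): x=1850/147 (≈12.5850) theta=4904/8379 (≈0.5853)
z_focus = -x_out/theta_out = -(1850/147)/(4904/8379) = -52725/2452 ≈ -21.5029
Rounded to 4 decimal places: z = -21.5029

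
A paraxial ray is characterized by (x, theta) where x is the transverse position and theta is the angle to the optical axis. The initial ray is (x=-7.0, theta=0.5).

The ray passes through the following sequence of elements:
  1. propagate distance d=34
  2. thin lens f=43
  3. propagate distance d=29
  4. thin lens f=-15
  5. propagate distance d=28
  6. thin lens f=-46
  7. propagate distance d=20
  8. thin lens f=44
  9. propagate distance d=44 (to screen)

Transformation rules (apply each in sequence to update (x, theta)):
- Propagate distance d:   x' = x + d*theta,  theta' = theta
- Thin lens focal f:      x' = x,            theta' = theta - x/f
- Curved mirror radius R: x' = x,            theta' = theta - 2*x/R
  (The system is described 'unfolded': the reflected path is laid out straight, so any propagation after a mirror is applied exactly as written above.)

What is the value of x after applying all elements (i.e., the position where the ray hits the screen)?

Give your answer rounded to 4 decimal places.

Answer: 119.7009

Derivation:
Initial: x=-7.0000 theta=0.5000
After 1 (propagate distance d=34): x=10.0000 theta=0.5000
After 2 (thin lens f=43): x=10.0000 theta=23/86 (≈0.2674)
After 3 (propagate distance d=29): x=1527/86 (≈17.7558) theta=23/86 (≈0.2674)
After 4 (thin lens f=-15): x=1527/86 (≈17.7558) theta=312/215 (≈1.4512)
After 5 (propagate distance d=28): x=25107/430 (≈58.3884) theta=312/215 (≈1.4512)
After 6 (thin lens f=-46): x=25107/430 (≈58.3884) theta=53811/19780 (≈2.7205)
After 7 (propagate distance d=20): x=1115571/9890 (≈112.7979) theta=53811/19780 (≈2.7205)
After 8 (thin lens f=44): x=1115571/9890 (≈112.7979) theta=68271/435160 (≈0.1569)
After 9 (propagate distance d=44 (to screen)): x=591921/4945 (≈119.7009) theta=68271/435160 (≈0.1569)
Rounded to 4 decimal places: x = 119.7009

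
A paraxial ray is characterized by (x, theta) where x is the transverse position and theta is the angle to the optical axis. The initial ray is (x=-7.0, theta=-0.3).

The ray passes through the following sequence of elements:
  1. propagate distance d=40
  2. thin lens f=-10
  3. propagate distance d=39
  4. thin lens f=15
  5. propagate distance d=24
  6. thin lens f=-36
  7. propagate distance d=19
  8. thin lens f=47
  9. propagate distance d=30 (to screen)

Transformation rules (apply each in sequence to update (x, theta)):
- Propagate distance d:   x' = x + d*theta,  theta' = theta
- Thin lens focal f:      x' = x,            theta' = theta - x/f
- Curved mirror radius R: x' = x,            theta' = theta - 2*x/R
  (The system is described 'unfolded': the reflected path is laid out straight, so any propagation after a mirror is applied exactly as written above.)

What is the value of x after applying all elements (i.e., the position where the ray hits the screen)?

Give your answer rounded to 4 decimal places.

Initial: x=-7.0000 theta=-0.3000
After 1 (propagate distance d=40): x=-19.0000 theta=-0.3000
After 2 (thin lens f=-10): x=-19.0000 theta=-2.2000
After 3 (propagate distance d=39): x=-104.8000 theta=-2.2000
After 4 (thin lens f=15): x=-104.8000 theta=359/75 (≈4.7867)
After 5 (propagate distance d=24): x=10.0800 theta=359/75 (≈4.7867)
After 6 (thin lens f=-36): x=10.0800 theta=76/15 (≈5.0667)
After 7 (propagate distance d=19): x=7976/75 (≈106.3467) theta=76/15 (≈5.0667)
After 8 (thin lens f=47): x=7976/75 (≈106.3467) theta=9884/3525 (≈2.8040)
After 9 (propagate distance d=30 (to screen)): x=671392/3525 (≈190.4658) theta=9884/3525 (≈2.8040)
Rounded to 4 decimal places: x = 190.4658

Answer: 190.4658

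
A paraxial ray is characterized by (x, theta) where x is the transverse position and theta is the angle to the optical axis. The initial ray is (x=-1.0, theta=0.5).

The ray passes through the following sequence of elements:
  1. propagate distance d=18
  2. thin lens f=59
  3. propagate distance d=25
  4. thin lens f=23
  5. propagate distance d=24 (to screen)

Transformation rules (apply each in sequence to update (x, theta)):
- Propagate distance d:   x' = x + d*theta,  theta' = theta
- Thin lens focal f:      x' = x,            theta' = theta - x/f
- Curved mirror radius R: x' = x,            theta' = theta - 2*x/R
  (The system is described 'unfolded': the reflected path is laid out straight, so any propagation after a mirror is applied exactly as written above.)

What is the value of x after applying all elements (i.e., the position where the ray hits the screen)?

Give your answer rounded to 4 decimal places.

Initial: x=-1.0000 theta=0.5000
After 1 (propagate distance d=18): x=8.0000 theta=0.5000
After 2 (thin lens f=59): x=8.0000 theta=43/118 (≈0.3644)
After 3 (propagate distance d=25): x=2019/118 (≈17.1102) theta=43/118 (≈0.3644)
After 4 (thin lens f=23): x=2019/118 (≈17.1102) theta=-515/1357 (≈-0.3795)
After 5 (propagate distance d=24 (to screen)): x=21717/2714 (≈8.0018) theta=-515/1357 (≈-0.3795)
Rounded to 4 decimal places: x = 8.0018

Answer: 8.0018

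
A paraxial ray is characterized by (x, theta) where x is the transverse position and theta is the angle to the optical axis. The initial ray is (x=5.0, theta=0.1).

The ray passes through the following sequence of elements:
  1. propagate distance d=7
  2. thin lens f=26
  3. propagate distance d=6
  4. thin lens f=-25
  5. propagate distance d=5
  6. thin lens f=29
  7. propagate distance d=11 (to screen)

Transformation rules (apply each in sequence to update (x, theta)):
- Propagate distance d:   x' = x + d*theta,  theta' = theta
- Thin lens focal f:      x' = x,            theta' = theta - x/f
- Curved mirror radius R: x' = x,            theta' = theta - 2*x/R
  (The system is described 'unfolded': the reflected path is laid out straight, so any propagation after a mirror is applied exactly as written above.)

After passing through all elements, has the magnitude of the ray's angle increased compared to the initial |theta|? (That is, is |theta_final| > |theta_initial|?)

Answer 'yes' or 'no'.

Initial: x=5.0000 theta=0.1000
After 1 (propagate distance d=7): x=5.7000 theta=0.1000
After 2 (thin lens f=26): x=5.7000 theta=-31/260 (≈-0.1192)
After 3 (propagate distance d=6): x=324/65 (≈4.9846) theta=-31/260 (≈-0.1192)
After 4 (thin lens f=-25): x=324/65 (≈4.9846) theta=521/6500 (≈0.0802)
After 5 (propagate distance d=5): x=7001/1300 (≈5.3854) theta=521/6500 (≈0.0802)
After 6 (thin lens f=29): x=7001/1300 (≈5.3854) theta=-4974/47125 (≈-0.1055)
After 7 (propagate distance d=11 (to screen)): x=61253/14500 (≈4.2243) theta=-4974/47125 (≈-0.1055)
|theta_initial|=0.1000 |theta_final|=4974/47125 (≈0.1055) -> increased

Answer: yes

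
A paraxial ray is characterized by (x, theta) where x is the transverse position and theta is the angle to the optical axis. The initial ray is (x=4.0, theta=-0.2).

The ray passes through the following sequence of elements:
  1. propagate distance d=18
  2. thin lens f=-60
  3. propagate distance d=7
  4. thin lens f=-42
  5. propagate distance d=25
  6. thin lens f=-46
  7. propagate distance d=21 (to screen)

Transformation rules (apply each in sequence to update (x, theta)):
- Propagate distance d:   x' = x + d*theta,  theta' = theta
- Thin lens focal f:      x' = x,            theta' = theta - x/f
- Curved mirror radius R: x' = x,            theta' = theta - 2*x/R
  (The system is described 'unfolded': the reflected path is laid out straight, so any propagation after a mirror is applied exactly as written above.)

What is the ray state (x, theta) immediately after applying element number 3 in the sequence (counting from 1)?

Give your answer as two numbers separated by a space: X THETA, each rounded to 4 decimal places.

Answer: -0.9533 -0.1933

Derivation:
Initial: x=4.0000 theta=-0.2000
After 1 (propagate distance d=18): x=0.4000 theta=-0.2000
After 2 (thin lens f=-60): x=0.4000 theta=-29/150 (≈-0.1933)
After 3 (propagate distance d=7): x=-143/150 (≈-0.9533) theta=-29/150 (≈-0.1933)
Rounded to 4 decimal places: x = -0.9533, theta = -0.1933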